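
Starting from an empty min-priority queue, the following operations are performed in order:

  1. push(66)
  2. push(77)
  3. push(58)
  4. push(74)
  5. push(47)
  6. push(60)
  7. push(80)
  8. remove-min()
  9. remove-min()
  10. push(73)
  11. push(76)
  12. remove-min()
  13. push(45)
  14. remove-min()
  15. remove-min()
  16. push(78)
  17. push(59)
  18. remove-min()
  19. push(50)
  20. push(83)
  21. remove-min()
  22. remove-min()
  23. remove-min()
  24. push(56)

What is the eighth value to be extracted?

insert 66 → {66}
insert 77 → {66, 77}
insert 58 → {58, 66, 77}
insert 74 → {58, 66, 74, 77}
insert 47 → {47, 58, 66, 74, 77}
insert 60 → {47, 58, 60, 66, 74, 77}
insert 80 → {47, 58, 60, 66, 74, 77, 80}
remove-min → 47; now {58, 60, 66, 74, 77, 80}
remove-min → 58; now {60, 66, 74, 77, 80}
insert 73 → {60, 66, 73, 74, 77, 80}
insert 76 → {60, 66, 73, 74, 76, 77, 80}
remove-min → 60; now {66, 73, 74, 76, 77, 80}
insert 45 → {45, 66, 73, 74, 76, 77, 80}
remove-min → 45; now {66, 73, 74, 76, 77, 80}
remove-min → 66; now {73, 74, 76, 77, 80}
insert 78 → {73, 74, 76, 77, 78, 80}
insert 59 → {59, 73, 74, 76, 77, 78, 80}
remove-min → 59; now {73, 74, 76, 77, 78, 80}
insert 50 → {50, 73, 74, 76, 77, 78, 80}
insert 83 → {50, 73, 74, 76, 77, 78, 80, 83}
remove-min → 50; now {73, 74, 76, 77, 78, 80, 83}
remove-min → 73; now {74, 76, 77, 78, 80, 83}
remove-min → 74; now {76, 77, 78, 80, 83}
insert 56 → {56, 76, 77, 78, 80, 83}

73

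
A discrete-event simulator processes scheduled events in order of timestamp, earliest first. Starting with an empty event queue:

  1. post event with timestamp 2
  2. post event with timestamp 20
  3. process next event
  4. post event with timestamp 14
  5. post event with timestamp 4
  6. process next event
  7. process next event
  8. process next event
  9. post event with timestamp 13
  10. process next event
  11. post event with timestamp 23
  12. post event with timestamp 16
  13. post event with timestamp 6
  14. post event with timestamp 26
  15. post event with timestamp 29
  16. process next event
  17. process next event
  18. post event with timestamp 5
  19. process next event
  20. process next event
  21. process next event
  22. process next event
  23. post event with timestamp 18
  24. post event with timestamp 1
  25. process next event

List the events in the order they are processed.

insert 2 → {2}
insert 20 → {2, 20}
process next event → 2; now {20}
insert 14 → {14, 20}
insert 4 → {4, 14, 20}
process next event → 4; now {14, 20}
process next event → 14; now {20}
process next event → 20; now {}
insert 13 → {13}
process next event → 13; now {}
insert 23 → {23}
insert 16 → {16, 23}
insert 6 → {6, 16, 23}
insert 26 → {6, 16, 23, 26}
insert 29 → {6, 16, 23, 26, 29}
process next event → 6; now {16, 23, 26, 29}
process next event → 16; now {23, 26, 29}
insert 5 → {5, 23, 26, 29}
process next event → 5; now {23, 26, 29}
process next event → 23; now {26, 29}
process next event → 26; now {29}
process next event → 29; now {}
insert 18 → {18}
insert 1 → {1, 18}
process next event → 1; now {18}

2, 4, 14, 20, 13, 6, 16, 5, 23, 26, 29, 1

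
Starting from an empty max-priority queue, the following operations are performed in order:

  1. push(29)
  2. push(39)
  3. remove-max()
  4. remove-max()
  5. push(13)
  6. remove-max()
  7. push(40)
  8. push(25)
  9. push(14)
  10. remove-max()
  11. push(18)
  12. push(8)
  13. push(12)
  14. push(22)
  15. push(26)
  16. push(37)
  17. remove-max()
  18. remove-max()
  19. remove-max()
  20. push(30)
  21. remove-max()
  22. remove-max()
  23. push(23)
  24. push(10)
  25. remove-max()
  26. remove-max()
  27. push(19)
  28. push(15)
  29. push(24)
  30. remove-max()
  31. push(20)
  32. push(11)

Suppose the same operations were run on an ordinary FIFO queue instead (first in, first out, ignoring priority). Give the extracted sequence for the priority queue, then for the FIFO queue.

priority queue: 39 → 29 → 13 → 40 → 37 → 26 → 25 → 30 → 22 → 23 → 18 → 24; FIFO queue: 29 → 39 → 13 → 40 → 25 → 14 → 18 → 8 → 12 → 22 → 26 → 37

insert 29 → {29}
insert 39 → {39, 29}
remove-max → 39; now {29}
remove-max → 29; now {}
insert 13 → {13}
remove-max → 13; now {}
insert 40 → {40}
insert 25 → {40, 25}
insert 14 → {40, 25, 14}
remove-max → 40; now {25, 14}
insert 18 → {25, 18, 14}
insert 8 → {25, 18, 14, 8}
insert 12 → {25, 18, 14, 12, 8}
insert 22 → {25, 22, 18, 14, 12, 8}
insert 26 → {26, 25, 22, 18, 14, 12, 8}
insert 37 → {37, 26, 25, 22, 18, 14, 12, 8}
remove-max → 37; now {26, 25, 22, 18, 14, 12, 8}
remove-max → 26; now {25, 22, 18, 14, 12, 8}
remove-max → 25; now {22, 18, 14, 12, 8}
insert 30 → {30, 22, 18, 14, 12, 8}
remove-max → 30; now {22, 18, 14, 12, 8}
remove-max → 22; now {18, 14, 12, 8}
insert 23 → {23, 18, 14, 12, 8}
insert 10 → {23, 18, 14, 12, 10, 8}
remove-max → 23; now {18, 14, 12, 10, 8}
remove-max → 18; now {14, 12, 10, 8}
insert 19 → {19, 14, 12, 10, 8}
insert 15 → {19, 15, 14, 12, 10, 8}
insert 24 → {24, 19, 15, 14, 12, 10, 8}
remove-max → 24; now {19, 15, 14, 12, 10, 8}
insert 20 → {20, 19, 15, 14, 12, 10, 8}
insert 11 → {20, 19, 15, 14, 12, 11, 10, 8}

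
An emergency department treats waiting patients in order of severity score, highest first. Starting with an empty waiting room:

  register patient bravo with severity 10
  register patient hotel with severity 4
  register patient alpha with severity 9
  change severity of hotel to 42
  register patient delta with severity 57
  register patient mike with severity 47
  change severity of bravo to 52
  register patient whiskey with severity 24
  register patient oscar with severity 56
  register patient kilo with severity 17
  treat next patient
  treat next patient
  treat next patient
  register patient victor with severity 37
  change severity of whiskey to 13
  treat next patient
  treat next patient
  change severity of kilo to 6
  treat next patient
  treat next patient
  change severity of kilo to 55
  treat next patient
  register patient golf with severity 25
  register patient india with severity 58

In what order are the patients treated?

delta → oscar → bravo → mike → hotel → victor → whiskey → kilo

add bravo (severity 10) → {bravo:10}
add hotel (severity 4) → {bravo:10, hotel:4}
add alpha (severity 9) → {bravo:10, alpha:9, hotel:4}
update hotel to severity 42 → {hotel:42, bravo:10, alpha:9}
add delta (severity 57) → {delta:57, hotel:42, bravo:10, alpha:9}
add mike (severity 47) → {delta:57, mike:47, hotel:42, bravo:10, alpha:9}
update bravo to severity 52 → {delta:57, bravo:52, mike:47, hotel:42, alpha:9}
add whiskey (severity 24) → {delta:57, bravo:52, mike:47, hotel:42, whiskey:24, alpha:9}
add oscar (severity 56) → {delta:57, oscar:56, bravo:52, mike:47, hotel:42, whiskey:24, alpha:9}
add kilo (severity 17) → {delta:57, oscar:56, bravo:52, mike:47, hotel:42, whiskey:24, kilo:17, alpha:9}
treat next patient → delta; now {oscar:56, bravo:52, mike:47, hotel:42, whiskey:24, kilo:17, alpha:9}
treat next patient → oscar; now {bravo:52, mike:47, hotel:42, whiskey:24, kilo:17, alpha:9}
treat next patient → bravo; now {mike:47, hotel:42, whiskey:24, kilo:17, alpha:9}
add victor (severity 37) → {mike:47, hotel:42, victor:37, whiskey:24, kilo:17, alpha:9}
update whiskey to severity 13 → {mike:47, hotel:42, victor:37, kilo:17, whiskey:13, alpha:9}
treat next patient → mike; now {hotel:42, victor:37, kilo:17, whiskey:13, alpha:9}
treat next patient → hotel; now {victor:37, kilo:17, whiskey:13, alpha:9}
update kilo to severity 6 → {victor:37, whiskey:13, alpha:9, kilo:6}
treat next patient → victor; now {whiskey:13, alpha:9, kilo:6}
treat next patient → whiskey; now {alpha:9, kilo:6}
update kilo to severity 55 → {kilo:55, alpha:9}
treat next patient → kilo; now {alpha:9}
add golf (severity 25) → {golf:25, alpha:9}
add india (severity 58) → {india:58, golf:25, alpha:9}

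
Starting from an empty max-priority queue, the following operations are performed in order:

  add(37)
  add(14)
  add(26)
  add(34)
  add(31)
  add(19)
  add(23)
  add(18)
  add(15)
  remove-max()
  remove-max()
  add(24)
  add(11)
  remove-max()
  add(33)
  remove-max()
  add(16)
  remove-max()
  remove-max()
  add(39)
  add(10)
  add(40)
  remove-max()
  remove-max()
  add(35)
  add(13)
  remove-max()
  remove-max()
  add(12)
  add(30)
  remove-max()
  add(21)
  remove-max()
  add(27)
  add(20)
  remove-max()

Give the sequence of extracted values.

37 → 34 → 31 → 33 → 26 → 24 → 40 → 39 → 35 → 23 → 30 → 21 → 27

insert 37 → {37}
insert 14 → {37, 14}
insert 26 → {37, 26, 14}
insert 34 → {37, 34, 26, 14}
insert 31 → {37, 34, 31, 26, 14}
insert 19 → {37, 34, 31, 26, 19, 14}
insert 23 → {37, 34, 31, 26, 23, 19, 14}
insert 18 → {37, 34, 31, 26, 23, 19, 18, 14}
insert 15 → {37, 34, 31, 26, 23, 19, 18, 15, 14}
remove-max → 37; now {34, 31, 26, 23, 19, 18, 15, 14}
remove-max → 34; now {31, 26, 23, 19, 18, 15, 14}
insert 24 → {31, 26, 24, 23, 19, 18, 15, 14}
insert 11 → {31, 26, 24, 23, 19, 18, 15, 14, 11}
remove-max → 31; now {26, 24, 23, 19, 18, 15, 14, 11}
insert 33 → {33, 26, 24, 23, 19, 18, 15, 14, 11}
remove-max → 33; now {26, 24, 23, 19, 18, 15, 14, 11}
insert 16 → {26, 24, 23, 19, 18, 16, 15, 14, 11}
remove-max → 26; now {24, 23, 19, 18, 16, 15, 14, 11}
remove-max → 24; now {23, 19, 18, 16, 15, 14, 11}
insert 39 → {39, 23, 19, 18, 16, 15, 14, 11}
insert 10 → {39, 23, 19, 18, 16, 15, 14, 11, 10}
insert 40 → {40, 39, 23, 19, 18, 16, 15, 14, 11, 10}
remove-max → 40; now {39, 23, 19, 18, 16, 15, 14, 11, 10}
remove-max → 39; now {23, 19, 18, 16, 15, 14, 11, 10}
insert 35 → {35, 23, 19, 18, 16, 15, 14, 11, 10}
insert 13 → {35, 23, 19, 18, 16, 15, 14, 13, 11, 10}
remove-max → 35; now {23, 19, 18, 16, 15, 14, 13, 11, 10}
remove-max → 23; now {19, 18, 16, 15, 14, 13, 11, 10}
insert 12 → {19, 18, 16, 15, 14, 13, 12, 11, 10}
insert 30 → {30, 19, 18, 16, 15, 14, 13, 12, 11, 10}
remove-max → 30; now {19, 18, 16, 15, 14, 13, 12, 11, 10}
insert 21 → {21, 19, 18, 16, 15, 14, 13, 12, 11, 10}
remove-max → 21; now {19, 18, 16, 15, 14, 13, 12, 11, 10}
insert 27 → {27, 19, 18, 16, 15, 14, 13, 12, 11, 10}
insert 20 → {27, 20, 19, 18, 16, 15, 14, 13, 12, 11, 10}
remove-max → 27; now {20, 19, 18, 16, 15, 14, 13, 12, 11, 10}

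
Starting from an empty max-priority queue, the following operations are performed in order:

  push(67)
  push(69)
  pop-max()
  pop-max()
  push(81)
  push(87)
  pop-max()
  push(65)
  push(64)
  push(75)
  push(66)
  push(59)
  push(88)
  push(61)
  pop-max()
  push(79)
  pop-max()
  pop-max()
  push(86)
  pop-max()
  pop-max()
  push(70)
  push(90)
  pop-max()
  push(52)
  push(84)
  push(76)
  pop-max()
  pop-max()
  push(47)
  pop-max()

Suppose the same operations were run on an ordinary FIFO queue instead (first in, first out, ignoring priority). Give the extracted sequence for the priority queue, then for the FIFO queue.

insert 67 → {67}
insert 69 → {69, 67}
pop-max → 69; now {67}
pop-max → 67; now {}
insert 81 → {81}
insert 87 → {87, 81}
pop-max → 87; now {81}
insert 65 → {81, 65}
insert 64 → {81, 65, 64}
insert 75 → {81, 75, 65, 64}
insert 66 → {81, 75, 66, 65, 64}
insert 59 → {81, 75, 66, 65, 64, 59}
insert 88 → {88, 81, 75, 66, 65, 64, 59}
insert 61 → {88, 81, 75, 66, 65, 64, 61, 59}
pop-max → 88; now {81, 75, 66, 65, 64, 61, 59}
insert 79 → {81, 79, 75, 66, 65, 64, 61, 59}
pop-max → 81; now {79, 75, 66, 65, 64, 61, 59}
pop-max → 79; now {75, 66, 65, 64, 61, 59}
insert 86 → {86, 75, 66, 65, 64, 61, 59}
pop-max → 86; now {75, 66, 65, 64, 61, 59}
pop-max → 75; now {66, 65, 64, 61, 59}
insert 70 → {70, 66, 65, 64, 61, 59}
insert 90 → {90, 70, 66, 65, 64, 61, 59}
pop-max → 90; now {70, 66, 65, 64, 61, 59}
insert 52 → {70, 66, 65, 64, 61, 59, 52}
insert 84 → {84, 70, 66, 65, 64, 61, 59, 52}
insert 76 → {84, 76, 70, 66, 65, 64, 61, 59, 52}
pop-max → 84; now {76, 70, 66, 65, 64, 61, 59, 52}
pop-max → 76; now {70, 66, 65, 64, 61, 59, 52}
insert 47 → {70, 66, 65, 64, 61, 59, 52, 47}
pop-max → 70; now {66, 65, 64, 61, 59, 52, 47}

priority queue: 69 → 67 → 87 → 88 → 81 → 79 → 86 → 75 → 90 → 84 → 76 → 70; FIFO queue: 67 → 69 → 81 → 87 → 65 → 64 → 75 → 66 → 59 → 88 → 61 → 79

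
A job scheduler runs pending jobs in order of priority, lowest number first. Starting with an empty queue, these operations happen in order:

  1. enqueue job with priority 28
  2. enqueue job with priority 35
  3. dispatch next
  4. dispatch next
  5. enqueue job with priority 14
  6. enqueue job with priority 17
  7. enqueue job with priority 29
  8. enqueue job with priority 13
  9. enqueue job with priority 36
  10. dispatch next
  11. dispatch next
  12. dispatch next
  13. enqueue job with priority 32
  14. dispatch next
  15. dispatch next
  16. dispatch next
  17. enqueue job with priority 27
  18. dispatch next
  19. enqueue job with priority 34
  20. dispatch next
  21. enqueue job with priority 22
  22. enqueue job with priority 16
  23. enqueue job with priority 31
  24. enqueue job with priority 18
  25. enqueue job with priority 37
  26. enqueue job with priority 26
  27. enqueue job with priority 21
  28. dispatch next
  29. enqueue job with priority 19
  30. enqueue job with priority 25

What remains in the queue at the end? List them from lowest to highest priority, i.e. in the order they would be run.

insert 28 → {28}
insert 35 → {28, 35}
dispatch next → 28; now {35}
dispatch next → 35; now {}
insert 14 → {14}
insert 17 → {14, 17}
insert 29 → {14, 17, 29}
insert 13 → {13, 14, 17, 29}
insert 36 → {13, 14, 17, 29, 36}
dispatch next → 13; now {14, 17, 29, 36}
dispatch next → 14; now {17, 29, 36}
dispatch next → 17; now {29, 36}
insert 32 → {29, 32, 36}
dispatch next → 29; now {32, 36}
dispatch next → 32; now {36}
dispatch next → 36; now {}
insert 27 → {27}
dispatch next → 27; now {}
insert 34 → {34}
dispatch next → 34; now {}
insert 22 → {22}
insert 16 → {16, 22}
insert 31 → {16, 22, 31}
insert 18 → {16, 18, 22, 31}
insert 37 → {16, 18, 22, 31, 37}
insert 26 → {16, 18, 22, 26, 31, 37}
insert 21 → {16, 18, 21, 22, 26, 31, 37}
dispatch next → 16; now {18, 21, 22, 26, 31, 37}
insert 19 → {18, 19, 21, 22, 26, 31, 37}
insert 25 → {18, 19, 21, 22, 25, 26, 31, 37}

18 → 19 → 21 → 22 → 25 → 26 → 31 → 37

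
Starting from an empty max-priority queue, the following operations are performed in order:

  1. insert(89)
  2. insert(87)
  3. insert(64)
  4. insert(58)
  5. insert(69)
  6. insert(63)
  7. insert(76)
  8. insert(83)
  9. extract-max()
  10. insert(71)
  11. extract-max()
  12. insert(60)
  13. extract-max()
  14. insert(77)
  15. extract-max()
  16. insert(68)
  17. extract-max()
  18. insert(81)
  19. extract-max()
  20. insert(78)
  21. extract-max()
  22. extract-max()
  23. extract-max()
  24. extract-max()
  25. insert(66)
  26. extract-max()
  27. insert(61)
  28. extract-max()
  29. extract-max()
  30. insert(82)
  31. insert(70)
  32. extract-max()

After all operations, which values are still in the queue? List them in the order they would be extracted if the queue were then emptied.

insert 89 → {89}
insert 87 → {89, 87}
insert 64 → {89, 87, 64}
insert 58 → {89, 87, 64, 58}
insert 69 → {89, 87, 69, 64, 58}
insert 63 → {89, 87, 69, 64, 63, 58}
insert 76 → {89, 87, 76, 69, 64, 63, 58}
insert 83 → {89, 87, 83, 76, 69, 64, 63, 58}
extract-max → 89; now {87, 83, 76, 69, 64, 63, 58}
insert 71 → {87, 83, 76, 71, 69, 64, 63, 58}
extract-max → 87; now {83, 76, 71, 69, 64, 63, 58}
insert 60 → {83, 76, 71, 69, 64, 63, 60, 58}
extract-max → 83; now {76, 71, 69, 64, 63, 60, 58}
insert 77 → {77, 76, 71, 69, 64, 63, 60, 58}
extract-max → 77; now {76, 71, 69, 64, 63, 60, 58}
insert 68 → {76, 71, 69, 68, 64, 63, 60, 58}
extract-max → 76; now {71, 69, 68, 64, 63, 60, 58}
insert 81 → {81, 71, 69, 68, 64, 63, 60, 58}
extract-max → 81; now {71, 69, 68, 64, 63, 60, 58}
insert 78 → {78, 71, 69, 68, 64, 63, 60, 58}
extract-max → 78; now {71, 69, 68, 64, 63, 60, 58}
extract-max → 71; now {69, 68, 64, 63, 60, 58}
extract-max → 69; now {68, 64, 63, 60, 58}
extract-max → 68; now {64, 63, 60, 58}
insert 66 → {66, 64, 63, 60, 58}
extract-max → 66; now {64, 63, 60, 58}
insert 61 → {64, 63, 61, 60, 58}
extract-max → 64; now {63, 61, 60, 58}
extract-max → 63; now {61, 60, 58}
insert 82 → {82, 61, 60, 58}
insert 70 → {82, 70, 61, 60, 58}
extract-max → 82; now {70, 61, 60, 58}

70, 61, 60, 58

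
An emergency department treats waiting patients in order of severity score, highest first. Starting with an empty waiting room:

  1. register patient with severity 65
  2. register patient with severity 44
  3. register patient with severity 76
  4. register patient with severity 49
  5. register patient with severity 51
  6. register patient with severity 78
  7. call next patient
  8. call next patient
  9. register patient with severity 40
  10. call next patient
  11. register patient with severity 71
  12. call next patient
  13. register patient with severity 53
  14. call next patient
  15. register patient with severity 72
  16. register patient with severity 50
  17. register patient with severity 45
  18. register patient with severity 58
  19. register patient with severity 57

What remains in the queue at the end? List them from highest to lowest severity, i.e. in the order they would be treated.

[72, 58, 57, 51, 50, 49, 45, 44, 40]

insert 65 → {65}
insert 44 → {65, 44}
insert 76 → {76, 65, 44}
insert 49 → {76, 65, 49, 44}
insert 51 → {76, 65, 51, 49, 44}
insert 78 → {78, 76, 65, 51, 49, 44}
call next patient → 78; now {76, 65, 51, 49, 44}
call next patient → 76; now {65, 51, 49, 44}
insert 40 → {65, 51, 49, 44, 40}
call next patient → 65; now {51, 49, 44, 40}
insert 71 → {71, 51, 49, 44, 40}
call next patient → 71; now {51, 49, 44, 40}
insert 53 → {53, 51, 49, 44, 40}
call next patient → 53; now {51, 49, 44, 40}
insert 72 → {72, 51, 49, 44, 40}
insert 50 → {72, 51, 50, 49, 44, 40}
insert 45 → {72, 51, 50, 49, 45, 44, 40}
insert 58 → {72, 58, 51, 50, 49, 45, 44, 40}
insert 57 → {72, 58, 57, 51, 50, 49, 45, 44, 40}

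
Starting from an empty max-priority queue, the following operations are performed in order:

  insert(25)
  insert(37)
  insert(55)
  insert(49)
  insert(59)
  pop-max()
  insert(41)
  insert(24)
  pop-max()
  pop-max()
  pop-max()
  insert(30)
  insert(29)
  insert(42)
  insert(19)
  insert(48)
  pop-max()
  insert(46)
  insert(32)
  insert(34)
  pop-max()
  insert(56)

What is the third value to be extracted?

insert 25 → {25}
insert 37 → {37, 25}
insert 55 → {55, 37, 25}
insert 49 → {55, 49, 37, 25}
insert 59 → {59, 55, 49, 37, 25}
pop-max → 59; now {55, 49, 37, 25}
insert 41 → {55, 49, 41, 37, 25}
insert 24 → {55, 49, 41, 37, 25, 24}
pop-max → 55; now {49, 41, 37, 25, 24}
pop-max → 49; now {41, 37, 25, 24}
pop-max → 41; now {37, 25, 24}
insert 30 → {37, 30, 25, 24}
insert 29 → {37, 30, 29, 25, 24}
insert 42 → {42, 37, 30, 29, 25, 24}
insert 19 → {42, 37, 30, 29, 25, 24, 19}
insert 48 → {48, 42, 37, 30, 29, 25, 24, 19}
pop-max → 48; now {42, 37, 30, 29, 25, 24, 19}
insert 46 → {46, 42, 37, 30, 29, 25, 24, 19}
insert 32 → {46, 42, 37, 32, 30, 29, 25, 24, 19}
insert 34 → {46, 42, 37, 34, 32, 30, 29, 25, 24, 19}
pop-max → 46; now {42, 37, 34, 32, 30, 29, 25, 24, 19}
insert 56 → {56, 42, 37, 34, 32, 30, 29, 25, 24, 19}

49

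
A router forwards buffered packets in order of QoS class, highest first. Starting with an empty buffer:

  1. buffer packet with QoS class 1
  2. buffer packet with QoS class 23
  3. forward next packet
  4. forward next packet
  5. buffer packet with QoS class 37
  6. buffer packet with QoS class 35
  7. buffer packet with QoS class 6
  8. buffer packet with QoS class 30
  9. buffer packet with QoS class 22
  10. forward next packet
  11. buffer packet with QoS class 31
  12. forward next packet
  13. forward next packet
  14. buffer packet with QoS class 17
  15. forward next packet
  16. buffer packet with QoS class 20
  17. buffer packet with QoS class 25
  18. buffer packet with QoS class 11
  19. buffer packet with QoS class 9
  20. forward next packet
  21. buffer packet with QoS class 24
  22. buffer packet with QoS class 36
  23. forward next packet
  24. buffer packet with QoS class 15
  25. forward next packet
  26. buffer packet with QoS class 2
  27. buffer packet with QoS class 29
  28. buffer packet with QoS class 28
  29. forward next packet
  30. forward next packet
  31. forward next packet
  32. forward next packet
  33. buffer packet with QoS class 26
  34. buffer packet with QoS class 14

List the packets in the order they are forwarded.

[23, 1, 37, 35, 31, 30, 25, 36, 24, 29, 28, 22, 20]

insert 1 → {1}
insert 23 → {23, 1}
forward next packet → 23; now {1}
forward next packet → 1; now {}
insert 37 → {37}
insert 35 → {37, 35}
insert 6 → {37, 35, 6}
insert 30 → {37, 35, 30, 6}
insert 22 → {37, 35, 30, 22, 6}
forward next packet → 37; now {35, 30, 22, 6}
insert 31 → {35, 31, 30, 22, 6}
forward next packet → 35; now {31, 30, 22, 6}
forward next packet → 31; now {30, 22, 6}
insert 17 → {30, 22, 17, 6}
forward next packet → 30; now {22, 17, 6}
insert 20 → {22, 20, 17, 6}
insert 25 → {25, 22, 20, 17, 6}
insert 11 → {25, 22, 20, 17, 11, 6}
insert 9 → {25, 22, 20, 17, 11, 9, 6}
forward next packet → 25; now {22, 20, 17, 11, 9, 6}
insert 24 → {24, 22, 20, 17, 11, 9, 6}
insert 36 → {36, 24, 22, 20, 17, 11, 9, 6}
forward next packet → 36; now {24, 22, 20, 17, 11, 9, 6}
insert 15 → {24, 22, 20, 17, 15, 11, 9, 6}
forward next packet → 24; now {22, 20, 17, 15, 11, 9, 6}
insert 2 → {22, 20, 17, 15, 11, 9, 6, 2}
insert 29 → {29, 22, 20, 17, 15, 11, 9, 6, 2}
insert 28 → {29, 28, 22, 20, 17, 15, 11, 9, 6, 2}
forward next packet → 29; now {28, 22, 20, 17, 15, 11, 9, 6, 2}
forward next packet → 28; now {22, 20, 17, 15, 11, 9, 6, 2}
forward next packet → 22; now {20, 17, 15, 11, 9, 6, 2}
forward next packet → 20; now {17, 15, 11, 9, 6, 2}
insert 26 → {26, 17, 15, 11, 9, 6, 2}
insert 14 → {26, 17, 15, 14, 11, 9, 6, 2}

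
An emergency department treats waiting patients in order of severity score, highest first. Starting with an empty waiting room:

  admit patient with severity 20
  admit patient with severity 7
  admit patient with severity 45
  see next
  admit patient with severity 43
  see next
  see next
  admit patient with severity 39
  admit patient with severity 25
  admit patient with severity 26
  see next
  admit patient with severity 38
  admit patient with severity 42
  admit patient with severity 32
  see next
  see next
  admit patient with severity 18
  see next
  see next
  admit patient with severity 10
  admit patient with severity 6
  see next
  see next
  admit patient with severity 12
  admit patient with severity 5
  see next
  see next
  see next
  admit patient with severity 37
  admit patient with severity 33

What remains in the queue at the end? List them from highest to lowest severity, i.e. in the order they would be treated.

insert 20 → {20}
insert 7 → {20, 7}
insert 45 → {45, 20, 7}
see next → 45; now {20, 7}
insert 43 → {43, 20, 7}
see next → 43; now {20, 7}
see next → 20; now {7}
insert 39 → {39, 7}
insert 25 → {39, 25, 7}
insert 26 → {39, 26, 25, 7}
see next → 39; now {26, 25, 7}
insert 38 → {38, 26, 25, 7}
insert 42 → {42, 38, 26, 25, 7}
insert 32 → {42, 38, 32, 26, 25, 7}
see next → 42; now {38, 32, 26, 25, 7}
see next → 38; now {32, 26, 25, 7}
insert 18 → {32, 26, 25, 18, 7}
see next → 32; now {26, 25, 18, 7}
see next → 26; now {25, 18, 7}
insert 10 → {25, 18, 10, 7}
insert 6 → {25, 18, 10, 7, 6}
see next → 25; now {18, 10, 7, 6}
see next → 18; now {10, 7, 6}
insert 12 → {12, 10, 7, 6}
insert 5 → {12, 10, 7, 6, 5}
see next → 12; now {10, 7, 6, 5}
see next → 10; now {7, 6, 5}
see next → 7; now {6, 5}
insert 37 → {37, 6, 5}
insert 33 → {37, 33, 6, 5}

37 → 33 → 6 → 5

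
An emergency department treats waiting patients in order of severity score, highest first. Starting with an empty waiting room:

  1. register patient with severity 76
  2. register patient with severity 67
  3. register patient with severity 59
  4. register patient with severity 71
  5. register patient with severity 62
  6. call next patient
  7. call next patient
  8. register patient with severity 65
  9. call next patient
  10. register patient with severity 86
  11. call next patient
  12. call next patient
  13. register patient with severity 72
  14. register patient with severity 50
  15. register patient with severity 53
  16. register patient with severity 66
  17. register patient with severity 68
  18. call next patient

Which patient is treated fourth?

86

insert 76 → {76}
insert 67 → {76, 67}
insert 59 → {76, 67, 59}
insert 71 → {76, 71, 67, 59}
insert 62 → {76, 71, 67, 62, 59}
call next patient → 76; now {71, 67, 62, 59}
call next patient → 71; now {67, 62, 59}
insert 65 → {67, 65, 62, 59}
call next patient → 67; now {65, 62, 59}
insert 86 → {86, 65, 62, 59}
call next patient → 86; now {65, 62, 59}
call next patient → 65; now {62, 59}
insert 72 → {72, 62, 59}
insert 50 → {72, 62, 59, 50}
insert 53 → {72, 62, 59, 53, 50}
insert 66 → {72, 66, 62, 59, 53, 50}
insert 68 → {72, 68, 66, 62, 59, 53, 50}
call next patient → 72; now {68, 66, 62, 59, 53, 50}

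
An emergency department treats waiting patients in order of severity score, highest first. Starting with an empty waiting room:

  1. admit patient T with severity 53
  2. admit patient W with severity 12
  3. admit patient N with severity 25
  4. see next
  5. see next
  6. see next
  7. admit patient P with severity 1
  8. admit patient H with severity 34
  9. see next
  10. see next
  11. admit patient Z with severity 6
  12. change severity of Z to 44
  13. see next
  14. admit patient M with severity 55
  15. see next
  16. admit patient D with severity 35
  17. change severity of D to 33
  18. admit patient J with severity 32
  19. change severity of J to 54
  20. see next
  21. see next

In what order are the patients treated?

T → N → W → H → P → Z → M → J → D

add T (severity 53) → {T:53}
add W (severity 12) → {T:53, W:12}
add N (severity 25) → {T:53, N:25, W:12}
see next → T; now {N:25, W:12}
see next → N; now {W:12}
see next → W; now {}
add P (severity 1) → {P:1}
add H (severity 34) → {H:34, P:1}
see next → H; now {P:1}
see next → P; now {}
add Z (severity 6) → {Z:6}
update Z to severity 44 → {Z:44}
see next → Z; now {}
add M (severity 55) → {M:55}
see next → M; now {}
add D (severity 35) → {D:35}
update D to severity 33 → {D:33}
add J (severity 32) → {D:33, J:32}
update J to severity 54 → {J:54, D:33}
see next → J; now {D:33}
see next → D; now {}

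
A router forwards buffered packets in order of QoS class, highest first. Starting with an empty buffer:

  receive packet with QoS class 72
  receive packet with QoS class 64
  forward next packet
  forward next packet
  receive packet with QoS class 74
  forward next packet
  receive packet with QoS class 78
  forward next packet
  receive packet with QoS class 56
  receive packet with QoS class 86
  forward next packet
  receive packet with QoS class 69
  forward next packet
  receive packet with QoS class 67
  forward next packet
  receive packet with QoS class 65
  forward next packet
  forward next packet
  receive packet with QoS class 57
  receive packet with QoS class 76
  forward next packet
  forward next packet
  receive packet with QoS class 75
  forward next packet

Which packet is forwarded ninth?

insert 72 → {72}
insert 64 → {72, 64}
forward next packet → 72; now {64}
forward next packet → 64; now {}
insert 74 → {74}
forward next packet → 74; now {}
insert 78 → {78}
forward next packet → 78; now {}
insert 56 → {56}
insert 86 → {86, 56}
forward next packet → 86; now {56}
insert 69 → {69, 56}
forward next packet → 69; now {56}
insert 67 → {67, 56}
forward next packet → 67; now {56}
insert 65 → {65, 56}
forward next packet → 65; now {56}
forward next packet → 56; now {}
insert 57 → {57}
insert 76 → {76, 57}
forward next packet → 76; now {57}
forward next packet → 57; now {}
insert 75 → {75}
forward next packet → 75; now {}

56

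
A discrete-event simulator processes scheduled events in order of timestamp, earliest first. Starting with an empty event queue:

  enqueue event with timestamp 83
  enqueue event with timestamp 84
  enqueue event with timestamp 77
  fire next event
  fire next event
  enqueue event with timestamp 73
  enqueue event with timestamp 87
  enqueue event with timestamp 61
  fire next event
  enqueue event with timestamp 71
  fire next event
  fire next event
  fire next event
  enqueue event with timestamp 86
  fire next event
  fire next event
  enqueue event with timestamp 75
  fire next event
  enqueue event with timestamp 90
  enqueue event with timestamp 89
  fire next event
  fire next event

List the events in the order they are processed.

77, 83, 61, 71, 73, 84, 86, 87, 75, 89, 90

insert 83 → {83}
insert 84 → {83, 84}
insert 77 → {77, 83, 84}
fire next event → 77; now {83, 84}
fire next event → 83; now {84}
insert 73 → {73, 84}
insert 87 → {73, 84, 87}
insert 61 → {61, 73, 84, 87}
fire next event → 61; now {73, 84, 87}
insert 71 → {71, 73, 84, 87}
fire next event → 71; now {73, 84, 87}
fire next event → 73; now {84, 87}
fire next event → 84; now {87}
insert 86 → {86, 87}
fire next event → 86; now {87}
fire next event → 87; now {}
insert 75 → {75}
fire next event → 75; now {}
insert 90 → {90}
insert 89 → {89, 90}
fire next event → 89; now {90}
fire next event → 90; now {}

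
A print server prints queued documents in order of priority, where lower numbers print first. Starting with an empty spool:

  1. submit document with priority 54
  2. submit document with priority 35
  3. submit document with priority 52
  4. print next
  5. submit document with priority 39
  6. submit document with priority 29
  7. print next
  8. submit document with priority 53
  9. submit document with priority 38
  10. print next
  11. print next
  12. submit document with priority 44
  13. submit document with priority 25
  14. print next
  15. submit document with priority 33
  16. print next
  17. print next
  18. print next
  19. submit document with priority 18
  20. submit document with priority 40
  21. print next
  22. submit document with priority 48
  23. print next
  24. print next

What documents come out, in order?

insert 54 → {54}
insert 35 → {35, 54}
insert 52 → {35, 52, 54}
print next → 35; now {52, 54}
insert 39 → {39, 52, 54}
insert 29 → {29, 39, 52, 54}
print next → 29; now {39, 52, 54}
insert 53 → {39, 52, 53, 54}
insert 38 → {38, 39, 52, 53, 54}
print next → 38; now {39, 52, 53, 54}
print next → 39; now {52, 53, 54}
insert 44 → {44, 52, 53, 54}
insert 25 → {25, 44, 52, 53, 54}
print next → 25; now {44, 52, 53, 54}
insert 33 → {33, 44, 52, 53, 54}
print next → 33; now {44, 52, 53, 54}
print next → 44; now {52, 53, 54}
print next → 52; now {53, 54}
insert 18 → {18, 53, 54}
insert 40 → {18, 40, 53, 54}
print next → 18; now {40, 53, 54}
insert 48 → {40, 48, 53, 54}
print next → 40; now {48, 53, 54}
print next → 48; now {53, 54}

[35, 29, 38, 39, 25, 33, 44, 52, 18, 40, 48]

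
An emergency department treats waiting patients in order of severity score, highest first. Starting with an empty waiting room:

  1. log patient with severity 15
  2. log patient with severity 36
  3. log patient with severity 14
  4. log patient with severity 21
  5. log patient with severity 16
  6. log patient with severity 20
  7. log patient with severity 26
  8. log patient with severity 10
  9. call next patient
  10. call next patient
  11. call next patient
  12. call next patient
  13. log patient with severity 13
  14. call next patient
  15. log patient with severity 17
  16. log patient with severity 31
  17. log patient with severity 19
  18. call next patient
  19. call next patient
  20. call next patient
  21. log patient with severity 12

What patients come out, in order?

36, 26, 21, 20, 16, 31, 19, 17

insert 15 → {15}
insert 36 → {36, 15}
insert 14 → {36, 15, 14}
insert 21 → {36, 21, 15, 14}
insert 16 → {36, 21, 16, 15, 14}
insert 20 → {36, 21, 20, 16, 15, 14}
insert 26 → {36, 26, 21, 20, 16, 15, 14}
insert 10 → {36, 26, 21, 20, 16, 15, 14, 10}
call next patient → 36; now {26, 21, 20, 16, 15, 14, 10}
call next patient → 26; now {21, 20, 16, 15, 14, 10}
call next patient → 21; now {20, 16, 15, 14, 10}
call next patient → 20; now {16, 15, 14, 10}
insert 13 → {16, 15, 14, 13, 10}
call next patient → 16; now {15, 14, 13, 10}
insert 17 → {17, 15, 14, 13, 10}
insert 31 → {31, 17, 15, 14, 13, 10}
insert 19 → {31, 19, 17, 15, 14, 13, 10}
call next patient → 31; now {19, 17, 15, 14, 13, 10}
call next patient → 19; now {17, 15, 14, 13, 10}
call next patient → 17; now {15, 14, 13, 10}
insert 12 → {15, 14, 13, 12, 10}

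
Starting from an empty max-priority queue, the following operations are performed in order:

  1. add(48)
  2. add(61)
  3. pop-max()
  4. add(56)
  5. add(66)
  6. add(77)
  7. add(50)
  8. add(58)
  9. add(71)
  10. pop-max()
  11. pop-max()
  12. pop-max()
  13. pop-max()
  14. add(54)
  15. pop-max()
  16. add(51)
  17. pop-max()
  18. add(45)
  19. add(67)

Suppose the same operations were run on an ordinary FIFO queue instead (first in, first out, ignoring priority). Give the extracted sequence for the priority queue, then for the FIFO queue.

insert 48 → {48}
insert 61 → {61, 48}
pop-max → 61; now {48}
insert 56 → {56, 48}
insert 66 → {66, 56, 48}
insert 77 → {77, 66, 56, 48}
insert 50 → {77, 66, 56, 50, 48}
insert 58 → {77, 66, 58, 56, 50, 48}
insert 71 → {77, 71, 66, 58, 56, 50, 48}
pop-max → 77; now {71, 66, 58, 56, 50, 48}
pop-max → 71; now {66, 58, 56, 50, 48}
pop-max → 66; now {58, 56, 50, 48}
pop-max → 58; now {56, 50, 48}
insert 54 → {56, 54, 50, 48}
pop-max → 56; now {54, 50, 48}
insert 51 → {54, 51, 50, 48}
pop-max → 54; now {51, 50, 48}
insert 45 → {51, 50, 48, 45}
insert 67 → {67, 51, 50, 48, 45}

priority queue: 61 → 77 → 71 → 66 → 58 → 56 → 54; FIFO queue: [48, 61, 56, 66, 77, 50, 58]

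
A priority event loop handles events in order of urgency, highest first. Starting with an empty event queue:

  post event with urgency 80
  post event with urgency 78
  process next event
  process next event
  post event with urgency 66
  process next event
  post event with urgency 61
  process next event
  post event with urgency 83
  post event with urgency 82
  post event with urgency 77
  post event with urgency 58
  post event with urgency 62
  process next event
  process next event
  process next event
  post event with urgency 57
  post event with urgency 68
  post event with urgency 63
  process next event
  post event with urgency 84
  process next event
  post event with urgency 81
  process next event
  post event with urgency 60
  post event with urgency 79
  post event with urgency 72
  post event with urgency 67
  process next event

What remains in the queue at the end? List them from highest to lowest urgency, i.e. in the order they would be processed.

insert 80 → {80}
insert 78 → {80, 78}
process next event → 80; now {78}
process next event → 78; now {}
insert 66 → {66}
process next event → 66; now {}
insert 61 → {61}
process next event → 61; now {}
insert 83 → {83}
insert 82 → {83, 82}
insert 77 → {83, 82, 77}
insert 58 → {83, 82, 77, 58}
insert 62 → {83, 82, 77, 62, 58}
process next event → 83; now {82, 77, 62, 58}
process next event → 82; now {77, 62, 58}
process next event → 77; now {62, 58}
insert 57 → {62, 58, 57}
insert 68 → {68, 62, 58, 57}
insert 63 → {68, 63, 62, 58, 57}
process next event → 68; now {63, 62, 58, 57}
insert 84 → {84, 63, 62, 58, 57}
process next event → 84; now {63, 62, 58, 57}
insert 81 → {81, 63, 62, 58, 57}
process next event → 81; now {63, 62, 58, 57}
insert 60 → {63, 62, 60, 58, 57}
insert 79 → {79, 63, 62, 60, 58, 57}
insert 72 → {79, 72, 63, 62, 60, 58, 57}
insert 67 → {79, 72, 67, 63, 62, 60, 58, 57}
process next event → 79; now {72, 67, 63, 62, 60, 58, 57}

[72, 67, 63, 62, 60, 58, 57]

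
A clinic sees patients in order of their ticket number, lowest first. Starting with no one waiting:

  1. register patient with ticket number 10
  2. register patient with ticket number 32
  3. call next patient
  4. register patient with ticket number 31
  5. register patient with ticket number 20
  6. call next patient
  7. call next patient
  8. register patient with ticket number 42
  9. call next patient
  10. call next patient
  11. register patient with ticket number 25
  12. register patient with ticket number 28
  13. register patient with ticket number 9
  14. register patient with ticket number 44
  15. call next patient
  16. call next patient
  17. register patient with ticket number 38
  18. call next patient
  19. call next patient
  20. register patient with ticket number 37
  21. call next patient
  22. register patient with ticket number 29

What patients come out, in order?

[10, 20, 31, 32, 42, 9, 25, 28, 38, 37]

insert 10 → {10}
insert 32 → {10, 32}
call next patient → 10; now {32}
insert 31 → {31, 32}
insert 20 → {20, 31, 32}
call next patient → 20; now {31, 32}
call next patient → 31; now {32}
insert 42 → {32, 42}
call next patient → 32; now {42}
call next patient → 42; now {}
insert 25 → {25}
insert 28 → {25, 28}
insert 9 → {9, 25, 28}
insert 44 → {9, 25, 28, 44}
call next patient → 9; now {25, 28, 44}
call next patient → 25; now {28, 44}
insert 38 → {28, 38, 44}
call next patient → 28; now {38, 44}
call next patient → 38; now {44}
insert 37 → {37, 44}
call next patient → 37; now {44}
insert 29 → {29, 44}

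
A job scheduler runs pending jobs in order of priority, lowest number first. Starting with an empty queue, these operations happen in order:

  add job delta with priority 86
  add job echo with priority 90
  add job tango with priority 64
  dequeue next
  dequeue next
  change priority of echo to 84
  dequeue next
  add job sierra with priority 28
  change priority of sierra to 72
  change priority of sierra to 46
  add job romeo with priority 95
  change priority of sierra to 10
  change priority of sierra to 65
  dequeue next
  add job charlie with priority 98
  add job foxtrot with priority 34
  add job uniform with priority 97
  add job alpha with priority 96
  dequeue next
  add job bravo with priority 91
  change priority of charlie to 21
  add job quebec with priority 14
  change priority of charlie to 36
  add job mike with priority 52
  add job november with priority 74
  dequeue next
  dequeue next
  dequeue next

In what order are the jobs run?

add delta (priority 86) → {delta:86}
add echo (priority 90) → {delta:86, echo:90}
add tango (priority 64) → {tango:64, delta:86, echo:90}
dequeue next → tango; now {delta:86, echo:90}
dequeue next → delta; now {echo:90}
update echo to priority 84 → {echo:84}
dequeue next → echo; now {}
add sierra (priority 28) → {sierra:28}
update sierra to priority 72 → {sierra:72}
update sierra to priority 46 → {sierra:46}
add romeo (priority 95) → {sierra:46, romeo:95}
update sierra to priority 10 → {sierra:10, romeo:95}
update sierra to priority 65 → {sierra:65, romeo:95}
dequeue next → sierra; now {romeo:95}
add charlie (priority 98) → {romeo:95, charlie:98}
add foxtrot (priority 34) → {foxtrot:34, romeo:95, charlie:98}
add uniform (priority 97) → {foxtrot:34, romeo:95, uniform:97, charlie:98}
add alpha (priority 96) → {foxtrot:34, romeo:95, alpha:96, uniform:97, charlie:98}
dequeue next → foxtrot; now {romeo:95, alpha:96, uniform:97, charlie:98}
add bravo (priority 91) → {bravo:91, romeo:95, alpha:96, uniform:97, charlie:98}
update charlie to priority 21 → {charlie:21, bravo:91, romeo:95, alpha:96, uniform:97}
add quebec (priority 14) → {quebec:14, charlie:21, bravo:91, romeo:95, alpha:96, uniform:97}
update charlie to priority 36 → {quebec:14, charlie:36, bravo:91, romeo:95, alpha:96, uniform:97}
add mike (priority 52) → {quebec:14, charlie:36, mike:52, bravo:91, romeo:95, alpha:96, uniform:97}
add november (priority 74) → {quebec:14, charlie:36, mike:52, november:74, bravo:91, romeo:95, alpha:96, uniform:97}
dequeue next → quebec; now {charlie:36, mike:52, november:74, bravo:91, romeo:95, alpha:96, uniform:97}
dequeue next → charlie; now {mike:52, november:74, bravo:91, romeo:95, alpha:96, uniform:97}
dequeue next → mike; now {november:74, bravo:91, romeo:95, alpha:96, uniform:97}

tango → delta → echo → sierra → foxtrot → quebec → charlie → mike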